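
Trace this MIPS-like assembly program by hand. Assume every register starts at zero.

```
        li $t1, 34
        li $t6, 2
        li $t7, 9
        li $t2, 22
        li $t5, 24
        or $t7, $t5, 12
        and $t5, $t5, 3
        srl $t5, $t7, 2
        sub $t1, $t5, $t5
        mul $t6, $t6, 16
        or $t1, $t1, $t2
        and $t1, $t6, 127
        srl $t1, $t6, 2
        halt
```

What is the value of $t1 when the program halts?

8

$t1=34
$t6=2
$t7=9
$t2=22
$t5=24
$t7=24|12=28
$t5=24&3=0
$t5=28>>2=7
$t1=7-7=0
$t6=2*16=32
$t1=0|22=22
$t1=32&127=32
$t1=32>>2=8
halt.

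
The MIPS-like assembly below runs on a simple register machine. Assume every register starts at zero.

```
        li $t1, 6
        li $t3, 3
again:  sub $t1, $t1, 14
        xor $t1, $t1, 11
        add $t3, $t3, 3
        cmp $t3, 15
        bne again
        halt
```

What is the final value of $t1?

$t1=6
$t3=3
$t1=6-14=-8
$t1=(-8)^11=-13
$t3=3+3=6
cmp $t3, 15  (cmp 6,15)
bne again: taken
$t1=(-13)-14=-27
$t1=(-27)^11=-18
$t3=6+3=9
cmp $t3, 15  (cmp 9,15)
bne again: taken
$t1=(-18)-14=-32
$t1=(-32)^11=-21
$t3=9+3=12
cmp $t3, 15  (cmp 12,15)
bne again: taken
$t1=(-21)-14=-35
$t1=(-35)^11=-42
$t3=12+3=15
cmp $t3, 15  (cmp 15,15)
bne again: not taken
halt.

-42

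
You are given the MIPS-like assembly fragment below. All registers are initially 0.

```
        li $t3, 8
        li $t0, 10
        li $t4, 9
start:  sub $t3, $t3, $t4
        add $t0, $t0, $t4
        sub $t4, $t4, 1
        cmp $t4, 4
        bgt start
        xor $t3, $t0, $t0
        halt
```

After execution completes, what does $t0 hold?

li $t3, 8 → $t3=8
li $t0, 10 → $t0=10
li $t4, 9 → $t4=9
sub $t3, $t3, $t4 → $t3=8-9=-1
add $t0, $t0, $t4 → $t0=10+9=19
sub $t4, $t4, 1 → $t4=9-1=8
cmp $t4, 4  (cmp 8,4)
bgt start: taken
sub $t3, $t3, $t4 → $t3=(-1)-8=-9
add $t0, $t0, $t4 → $t0=19+8=27
sub $t4, $t4, 1 → $t4=8-1=7
cmp $t4, 4  (cmp 7,4)
bgt start: taken
sub $t3, $t3, $t4 → $t3=(-9)-7=-16
add $t0, $t0, $t4 → $t0=27+7=34
sub $t4, $t4, 1 → $t4=7-1=6
cmp $t4, 4  (cmp 6,4)
bgt start: taken
sub $t3, $t3, $t4 → $t3=(-16)-6=-22
add $t0, $t0, $t4 → $t0=34+6=40
sub $t4, $t4, 1 → $t4=6-1=5
cmp $t4, 4  (cmp 5,4)
bgt start: taken
sub $t3, $t3, $t4 → $t3=(-22)-5=-27
add $t0, $t0, $t4 → $t0=40+5=45
sub $t4, $t4, 1 → $t4=5-1=4
cmp $t4, 4  (cmp 4,4)
bgt start: not taken
xor $t3, $t0, $t0 → $t3=45^45=0
halt.

45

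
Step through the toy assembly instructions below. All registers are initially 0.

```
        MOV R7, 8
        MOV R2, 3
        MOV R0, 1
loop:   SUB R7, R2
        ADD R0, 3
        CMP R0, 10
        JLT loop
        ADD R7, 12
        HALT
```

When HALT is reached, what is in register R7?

11

MOV R7, 8 → R7=8
MOV R2, 3 → R2=3
MOV R0, 1 → R0=1
SUB R7, R2 → R7=8-3=5
ADD R0, 3 → R0=1+3=4
CMP R0, 10  (cmp 4,10)
JLT loop: taken
SUB R7, R2 → R7=5-3=2
ADD R0, 3 → R0=4+3=7
CMP R0, 10  (cmp 7,10)
JLT loop: taken
SUB R7, R2 → R7=2-3=-1
ADD R0, 3 → R0=7+3=10
CMP R0, 10  (cmp 10,10)
JLT loop: not taken
ADD R7, 12 → R7=(-1)+12=11
halt.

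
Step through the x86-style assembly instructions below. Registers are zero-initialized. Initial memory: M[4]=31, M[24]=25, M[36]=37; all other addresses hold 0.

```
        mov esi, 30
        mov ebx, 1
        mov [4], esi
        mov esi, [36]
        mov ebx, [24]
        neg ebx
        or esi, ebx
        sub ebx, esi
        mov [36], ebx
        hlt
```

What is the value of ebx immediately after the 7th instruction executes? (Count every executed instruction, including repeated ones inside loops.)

-25

mov esi, 30 → esi=30
mov ebx, 1 → ebx=1
mov [4], esi → M[4]=30
mov esi, [36] → esi=M[36]=37
mov ebx, [24] → ebx=M[24]=25
neg ebx → ebx=-(25)=-25
or esi, ebx → esi=37|(-25)=-25
After step 7: ebx = -25.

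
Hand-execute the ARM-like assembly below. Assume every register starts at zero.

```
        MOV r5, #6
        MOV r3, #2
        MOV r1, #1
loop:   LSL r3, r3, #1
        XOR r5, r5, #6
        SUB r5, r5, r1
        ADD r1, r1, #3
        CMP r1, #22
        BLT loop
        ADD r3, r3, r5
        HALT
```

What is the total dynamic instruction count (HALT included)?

r5=6
r3=2
r1=1
r3=2<<1=4
r5=6^6=0
r5=0-1=-1
r1=1+3=4
CMP r1, #22  (cmp 4,22)
BLT loop: taken
r3=4<<1=8
r5=(-1)^6=-7
r5=(-7)-4=-11
r1=4+3=7
CMP r1, #22  (cmp 7,22)
BLT loop: taken
r3=8<<1=16
r5=(-11)^6=-13
r5=(-13)-7=-20
r1=7+3=10
CMP r1, #22  (cmp 10,22)
BLT loop: taken
r3=16<<1=32
r5=(-20)^6=-22
r5=(-22)-10=-32
r1=10+3=13
CMP r1, #22  (cmp 13,22)
BLT loop: taken
r3=32<<1=64
r5=(-32)^6=-26
r5=(-26)-13=-39
r1=13+3=16
CMP r1, #22  (cmp 16,22)
BLT loop: taken
r3=64<<1=128
r5=(-39)^6=-33
r5=(-33)-16=-49
r1=16+3=19
CMP r1, #22  (cmp 19,22)
BLT loop: taken
r3=128<<1=256
r5=(-49)^6=-55
r5=(-55)-19=-74
r1=19+3=22
CMP r1, #22  (cmp 22,22)
BLT loop: not taken
r3=256+(-74)=182
halt.
Total executed instructions: 47.

47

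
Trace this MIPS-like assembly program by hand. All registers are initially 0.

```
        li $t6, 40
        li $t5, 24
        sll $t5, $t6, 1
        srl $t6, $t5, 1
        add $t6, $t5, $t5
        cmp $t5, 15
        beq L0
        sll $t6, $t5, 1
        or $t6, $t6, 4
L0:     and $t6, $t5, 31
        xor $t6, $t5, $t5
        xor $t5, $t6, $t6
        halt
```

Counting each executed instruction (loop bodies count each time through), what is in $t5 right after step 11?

80

$t6=40
$t5=24
$t5=40<<1=80
$t6=80>>1=40
$t6=80+80=160
cmp $t5, 15  (cmp 80,15)
beq L0: not taken
$t6=80<<1=160
$t6=160|4=164
$t6=80&31=16
$t6=80^80=0
After step 11: $t5 = 80.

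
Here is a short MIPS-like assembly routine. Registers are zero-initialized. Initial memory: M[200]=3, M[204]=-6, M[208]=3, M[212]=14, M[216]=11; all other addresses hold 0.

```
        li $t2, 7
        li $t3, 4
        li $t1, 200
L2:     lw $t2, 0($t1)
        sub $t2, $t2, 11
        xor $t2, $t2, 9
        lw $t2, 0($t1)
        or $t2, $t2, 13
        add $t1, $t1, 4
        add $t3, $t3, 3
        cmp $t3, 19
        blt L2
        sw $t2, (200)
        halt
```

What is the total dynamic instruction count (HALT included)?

after li $t2, 7: $t2=7
after li $t3, 4: $t3=4
after li $t1, 200: $t1=200
after lw $t2, 0($t1): $t2=M[200]=3
after sub $t2, $t2, 11: $t2=3-11=-8
after xor $t2, $t2, 9: $t2=(-8)^9=-15
after lw $t2, 0($t1): $t2=M[200]=3
after or $t2, $t2, 13: $t2=3|13=15
after add $t1, $t1, 4: $t1=200+4=204
after add $t3, $t3, 3: $t3=4+3=7
cmp $t3, 19  (cmp 7,19)
blt L2: taken
after lw $t2, 0($t1): $t2=M[204]=-6
after sub $t2, $t2, 11: $t2=(-6)-11=-17
after xor $t2, $t2, 9: $t2=(-17)^9=-26
after lw $t2, 0($t1): $t2=M[204]=-6
after or $t2, $t2, 13: $t2=(-6)|13=-1
after add $t1, $t1, 4: $t1=204+4=208
after add $t3, $t3, 3: $t3=7+3=10
cmp $t3, 19  (cmp 10,19)
blt L2: taken
after lw $t2, 0($t1): $t2=M[208]=3
after sub $t2, $t2, 11: $t2=3-11=-8
after xor $t2, $t2, 9: $t2=(-8)^9=-15
after lw $t2, 0($t1): $t2=M[208]=3
after or $t2, $t2, 13: $t2=3|13=15
after add $t1, $t1, 4: $t1=208+4=212
after add $t3, $t3, 3: $t3=10+3=13
cmp $t3, 19  (cmp 13,19)
blt L2: taken
after lw $t2, 0($t1): $t2=M[212]=14
after sub $t2, $t2, 11: $t2=14-11=3
after xor $t2, $t2, 9: $t2=3^9=10
after lw $t2, 0($t1): $t2=M[212]=14
after or $t2, $t2, 13: $t2=14|13=15
after add $t1, $t1, 4: $t1=212+4=216
after add $t3, $t3, 3: $t3=13+3=16
cmp $t3, 19  (cmp 16,19)
blt L2: taken
after lw $t2, 0($t1): $t2=M[216]=11
after sub $t2, $t2, 11: $t2=11-11=0
after xor $t2, $t2, 9: $t2=0^9=9
after lw $t2, 0($t1): $t2=M[216]=11
after or $t2, $t2, 13: $t2=11|13=15
after add $t1, $t1, 4: $t1=216+4=220
after add $t3, $t3, 3: $t3=16+3=19
cmp $t3, 19  (cmp 19,19)
blt L2: not taken
sw $t2, (200) → M[200]=15
halt.
Total executed instructions: 50.

50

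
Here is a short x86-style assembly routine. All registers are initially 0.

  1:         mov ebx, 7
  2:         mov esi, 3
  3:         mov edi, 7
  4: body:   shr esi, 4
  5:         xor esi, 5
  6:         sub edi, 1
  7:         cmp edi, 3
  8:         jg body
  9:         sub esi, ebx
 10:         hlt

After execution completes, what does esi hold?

-2

after mov ebx, 7: ebx=7
after mov esi, 3: esi=3
after mov edi, 7: edi=7
after shr esi, 4: esi=3>>4=0
after xor esi, 5: esi=0^5=5
after sub edi, 1: edi=7-1=6
cmp edi, 3  (cmp 6,3)
jg body: taken
after shr esi, 4: esi=5>>4=0
after xor esi, 5: esi=0^5=5
after sub edi, 1: edi=6-1=5
cmp edi, 3  (cmp 5,3)
jg body: taken
after shr esi, 4: esi=5>>4=0
after xor esi, 5: esi=0^5=5
after sub edi, 1: edi=5-1=4
cmp edi, 3  (cmp 4,3)
jg body: taken
after shr esi, 4: esi=5>>4=0
after xor esi, 5: esi=0^5=5
after sub edi, 1: edi=4-1=3
cmp edi, 3  (cmp 3,3)
jg body: not taken
after sub esi, ebx: esi=5-7=-2
halt.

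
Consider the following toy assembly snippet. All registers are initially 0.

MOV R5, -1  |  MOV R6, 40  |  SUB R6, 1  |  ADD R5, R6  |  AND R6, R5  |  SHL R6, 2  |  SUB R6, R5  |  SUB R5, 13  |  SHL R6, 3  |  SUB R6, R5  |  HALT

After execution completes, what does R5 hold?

25

R5=-1
R6=40
R6=40-1=39
R5=(-1)+39=38
R6=39&38=38
R6=38<<2=152
R6=152-38=114
R5=38-13=25
R6=114<<3=912
R6=912-25=887
halt.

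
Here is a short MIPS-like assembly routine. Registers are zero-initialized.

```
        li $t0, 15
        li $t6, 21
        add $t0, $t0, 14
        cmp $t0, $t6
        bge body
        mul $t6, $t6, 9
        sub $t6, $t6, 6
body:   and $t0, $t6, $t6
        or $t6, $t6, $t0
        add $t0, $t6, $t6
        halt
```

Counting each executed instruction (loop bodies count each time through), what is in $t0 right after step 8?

42

after li $t0, 15: $t0=15
after li $t6, 21: $t6=21
after add $t0, $t0, 14: $t0=15+14=29
cmp $t0, $t6  (cmp 29,21)
bge body: taken
after and $t0, $t6, $t6: $t0=21&21=21
after or $t6, $t6, $t0: $t6=21|21=21
after add $t0, $t6, $t6: $t0=21+21=42
After step 8: $t0 = 42.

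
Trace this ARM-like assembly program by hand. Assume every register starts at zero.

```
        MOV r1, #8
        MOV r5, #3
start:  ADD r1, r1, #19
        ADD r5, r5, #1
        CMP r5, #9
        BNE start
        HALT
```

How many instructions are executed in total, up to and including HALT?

27

after MOV r1, #8: r1=8
after MOV r5, #3: r5=3
after ADD r1, r1, #19: r1=8+19=27
after ADD r5, r5, #1: r5=3+1=4
CMP r5, #9  (cmp 4,9)
BNE start: taken
after ADD r1, r1, #19: r1=27+19=46
after ADD r5, r5, #1: r5=4+1=5
CMP r5, #9  (cmp 5,9)
BNE start: taken
after ADD r1, r1, #19: r1=46+19=65
after ADD r5, r5, #1: r5=5+1=6
CMP r5, #9  (cmp 6,9)
BNE start: taken
after ADD r1, r1, #19: r1=65+19=84
after ADD r5, r5, #1: r5=6+1=7
CMP r5, #9  (cmp 7,9)
BNE start: taken
after ADD r1, r1, #19: r1=84+19=103
after ADD r5, r5, #1: r5=7+1=8
CMP r5, #9  (cmp 8,9)
BNE start: taken
after ADD r1, r1, #19: r1=103+19=122
after ADD r5, r5, #1: r5=8+1=9
CMP r5, #9  (cmp 9,9)
BNE start: not taken
halt.
Total executed instructions: 27.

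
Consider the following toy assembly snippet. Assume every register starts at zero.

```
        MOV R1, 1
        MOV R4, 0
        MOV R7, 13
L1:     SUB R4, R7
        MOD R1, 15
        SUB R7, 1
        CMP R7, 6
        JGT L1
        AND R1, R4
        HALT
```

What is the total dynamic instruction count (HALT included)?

40

MOV R1, 1 → R1=1
MOV R4, 0 → R4=0
MOV R7, 13 → R7=13
SUB R4, R7 → R4=0-13=-13
MOD R1, 15 → R1=1%15=1
SUB R7, 1 → R7=13-1=12
CMP R7, 6  (cmp 12,6)
JGT L1: taken
SUB R4, R7 → R4=(-13)-12=-25
MOD R1, 15 → R1=1%15=1
SUB R7, 1 → R7=12-1=11
CMP R7, 6  (cmp 11,6)
JGT L1: taken
SUB R4, R7 → R4=(-25)-11=-36
MOD R1, 15 → R1=1%15=1
SUB R7, 1 → R7=11-1=10
CMP R7, 6  (cmp 10,6)
JGT L1: taken
SUB R4, R7 → R4=(-36)-10=-46
MOD R1, 15 → R1=1%15=1
SUB R7, 1 → R7=10-1=9
CMP R7, 6  (cmp 9,6)
JGT L1: taken
SUB R4, R7 → R4=(-46)-9=-55
MOD R1, 15 → R1=1%15=1
SUB R7, 1 → R7=9-1=8
CMP R7, 6  (cmp 8,6)
JGT L1: taken
SUB R4, R7 → R4=(-55)-8=-63
MOD R1, 15 → R1=1%15=1
SUB R7, 1 → R7=8-1=7
CMP R7, 6  (cmp 7,6)
JGT L1: taken
SUB R4, R7 → R4=(-63)-7=-70
MOD R1, 15 → R1=1%15=1
SUB R7, 1 → R7=7-1=6
CMP R7, 6  (cmp 6,6)
JGT L1: not taken
AND R1, R4 → R1=1&(-70)=0
halt.
Total executed instructions: 40.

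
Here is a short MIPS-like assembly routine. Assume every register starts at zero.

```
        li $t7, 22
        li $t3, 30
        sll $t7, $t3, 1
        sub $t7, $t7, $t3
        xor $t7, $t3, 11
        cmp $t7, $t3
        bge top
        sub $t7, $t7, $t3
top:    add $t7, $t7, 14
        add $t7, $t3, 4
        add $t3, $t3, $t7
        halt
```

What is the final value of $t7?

34

li $t7, 22 → $t7=22
li $t3, 30 → $t3=30
sll $t7, $t3, 1 → $t7=30<<1=60
sub $t7, $t7, $t3 → $t7=60-30=30
xor $t7, $t3, 11 → $t7=30^11=21
cmp $t7, $t3  (cmp 21,30)
bge top: not taken
sub $t7, $t7, $t3 → $t7=21-30=-9
add $t7, $t7, 14 → $t7=(-9)+14=5
add $t7, $t3, 4 → $t7=30+4=34
add $t3, $t3, $t7 → $t3=30+34=64
halt.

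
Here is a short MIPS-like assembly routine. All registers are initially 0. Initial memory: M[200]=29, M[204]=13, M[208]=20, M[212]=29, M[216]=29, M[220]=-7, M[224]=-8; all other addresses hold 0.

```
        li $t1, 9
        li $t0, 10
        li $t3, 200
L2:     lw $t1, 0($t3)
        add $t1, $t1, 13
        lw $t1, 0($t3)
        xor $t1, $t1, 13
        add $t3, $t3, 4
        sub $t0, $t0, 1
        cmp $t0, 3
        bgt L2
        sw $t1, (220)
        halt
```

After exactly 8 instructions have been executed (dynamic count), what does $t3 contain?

$t1=9
$t0=10
$t3=200
$t1=M[200]=29
$t1=29+13=42
$t1=M[200]=29
$t1=29^13=16
$t3=200+4=204
After step 8: $t3 = 204.

204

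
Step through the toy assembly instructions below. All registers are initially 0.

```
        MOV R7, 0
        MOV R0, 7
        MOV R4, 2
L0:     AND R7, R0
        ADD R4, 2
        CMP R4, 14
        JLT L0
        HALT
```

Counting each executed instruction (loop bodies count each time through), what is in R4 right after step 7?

4

after MOV R7, 0: R7=0
after MOV R0, 7: R0=7
after MOV R4, 2: R4=2
after AND R7, R0: R7=0&7=0
after ADD R4, 2: R4=2+2=4
CMP R4, 14  (cmp 4,14)
JLT L0: taken
After step 7: R4 = 4.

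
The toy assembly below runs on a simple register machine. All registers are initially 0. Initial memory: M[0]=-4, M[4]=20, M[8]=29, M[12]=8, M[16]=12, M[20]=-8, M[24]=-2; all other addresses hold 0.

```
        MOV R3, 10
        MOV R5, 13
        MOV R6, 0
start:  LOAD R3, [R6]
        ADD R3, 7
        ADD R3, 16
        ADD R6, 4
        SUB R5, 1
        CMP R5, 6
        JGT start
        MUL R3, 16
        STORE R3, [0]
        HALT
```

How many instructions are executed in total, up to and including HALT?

R3=10
R5=13
R6=0
R3=M[0]=-4
R3=(-4)+7=3
R3=3+16=19
R6=0+4=4
R5=13-1=12
CMP R5, 6  (cmp 12,6)
JGT start: taken
R3=M[4]=20
R3=20+7=27
R3=27+16=43
R6=4+4=8
R5=12-1=11
CMP R5, 6  (cmp 11,6)
JGT start: taken
R3=M[8]=29
R3=29+7=36
R3=36+16=52
R6=8+4=12
R5=11-1=10
CMP R5, 6  (cmp 10,6)
JGT start: taken
R3=M[12]=8
R3=8+7=15
R3=15+16=31
R6=12+4=16
R5=10-1=9
CMP R5, 6  (cmp 9,6)
JGT start: taken
R3=M[16]=12
R3=12+7=19
R3=19+16=35
R6=16+4=20
R5=9-1=8
CMP R5, 6  (cmp 8,6)
JGT start: taken
R3=M[20]=-8
R3=(-8)+7=-1
R3=(-1)+16=15
R6=20+4=24
R5=8-1=7
CMP R5, 6  (cmp 7,6)
JGT start: taken
R3=M[24]=-2
R3=(-2)+7=5
R3=5+16=21
R6=24+4=28
R5=7-1=6
CMP R5, 6  (cmp 6,6)
JGT start: not taken
R3=21*16=336
STORE R3, [0] → M[0]=336
halt.
Total executed instructions: 55.

55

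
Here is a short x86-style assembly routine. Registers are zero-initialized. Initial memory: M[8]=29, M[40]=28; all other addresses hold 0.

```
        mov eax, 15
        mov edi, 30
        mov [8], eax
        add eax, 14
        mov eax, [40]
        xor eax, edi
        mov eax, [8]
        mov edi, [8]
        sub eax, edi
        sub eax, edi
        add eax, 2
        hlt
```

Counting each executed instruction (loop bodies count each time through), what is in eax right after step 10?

-15

after mov eax, 15: eax=15
after mov edi, 30: edi=30
mov [8], eax → M[8]=15
after add eax, 14: eax=15+14=29
after mov eax, [40]: eax=M[40]=28
after xor eax, edi: eax=28^30=2
after mov eax, [8]: eax=M[8]=15
after mov edi, [8]: edi=M[8]=15
after sub eax, edi: eax=15-15=0
after sub eax, edi: eax=0-15=-15
After step 10: eax = -15.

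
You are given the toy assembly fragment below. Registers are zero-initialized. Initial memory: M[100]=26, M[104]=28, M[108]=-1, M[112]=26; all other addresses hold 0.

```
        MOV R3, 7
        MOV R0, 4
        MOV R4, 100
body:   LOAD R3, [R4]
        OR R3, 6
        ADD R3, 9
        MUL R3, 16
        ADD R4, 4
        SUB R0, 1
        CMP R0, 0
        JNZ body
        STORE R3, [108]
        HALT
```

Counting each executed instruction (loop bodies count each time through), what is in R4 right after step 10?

104

MOV R3, 7 → R3=7
MOV R0, 4 → R0=4
MOV R4, 100 → R4=100
LOAD R3, [R4] → R3=M[100]=26
OR R3, 6 → R3=26|6=30
ADD R3, 9 → R3=30+9=39
MUL R3, 16 → R3=39*16=624
ADD R4, 4 → R4=100+4=104
SUB R0, 1 → R0=4-1=3
CMP R0, 0  (cmp 3,0)
After step 10: R4 = 104.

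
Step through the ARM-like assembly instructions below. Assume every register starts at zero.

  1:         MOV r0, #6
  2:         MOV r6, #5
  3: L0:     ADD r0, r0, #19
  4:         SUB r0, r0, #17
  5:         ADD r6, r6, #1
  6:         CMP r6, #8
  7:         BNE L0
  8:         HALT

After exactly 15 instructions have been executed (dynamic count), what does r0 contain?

r0=6
r6=5
r0=6+19=25
r0=25-17=8
r6=5+1=6
CMP r6, #8  (cmp 6,8)
BNE L0: taken
r0=8+19=27
r0=27-17=10
r6=6+1=7
CMP r6, #8  (cmp 7,8)
BNE L0: taken
r0=10+19=29
r0=29-17=12
r6=7+1=8
After step 15: r0 = 12.

12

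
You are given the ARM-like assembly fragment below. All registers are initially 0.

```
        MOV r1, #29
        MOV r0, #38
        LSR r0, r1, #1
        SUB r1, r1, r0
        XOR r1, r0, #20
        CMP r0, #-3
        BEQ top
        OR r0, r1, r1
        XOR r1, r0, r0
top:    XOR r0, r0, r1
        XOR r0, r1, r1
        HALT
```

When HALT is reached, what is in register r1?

0

r1=29
r0=38
r0=29>>1=14
r1=29-14=15
r1=14^20=26
CMP r0, #-3  (cmp 14,-3)
BEQ top: not taken
r0=26|26=26
r1=26^26=0
r0=26^0=26
r0=0^0=0
halt.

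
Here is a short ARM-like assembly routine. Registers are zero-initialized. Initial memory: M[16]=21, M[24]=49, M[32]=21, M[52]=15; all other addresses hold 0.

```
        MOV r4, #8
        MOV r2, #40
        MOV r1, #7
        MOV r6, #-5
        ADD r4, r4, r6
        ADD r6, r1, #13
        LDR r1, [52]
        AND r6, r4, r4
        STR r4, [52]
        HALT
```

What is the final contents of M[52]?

3

after MOV r4, #8: r4=8
after MOV r2, #40: r2=40
after MOV r1, #7: r1=7
after MOV r6, #-5: r6=-5
after ADD r4, r4, r6: r4=8+(-5)=3
after ADD r6, r1, #13: r6=7+13=20
after LDR r1, [52]: r1=M[52]=15
after AND r6, r4, r4: r6=3&3=3
STR r4, [52] → M[52]=3
halt.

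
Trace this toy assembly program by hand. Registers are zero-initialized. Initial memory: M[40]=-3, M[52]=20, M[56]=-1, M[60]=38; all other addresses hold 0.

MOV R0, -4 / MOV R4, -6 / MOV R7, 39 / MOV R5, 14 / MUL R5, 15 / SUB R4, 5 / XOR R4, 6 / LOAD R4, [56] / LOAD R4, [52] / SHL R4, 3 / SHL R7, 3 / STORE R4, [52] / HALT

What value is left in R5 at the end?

after MOV R0, -4: R0=-4
after MOV R4, -6: R4=-6
after MOV R7, 39: R7=39
after MOV R5, 14: R5=14
after MUL R5, 15: R5=14*15=210
after SUB R4, 5: R4=(-6)-5=-11
after XOR R4, 6: R4=(-11)^6=-13
after LOAD R4, [56]: R4=M[56]=-1
after LOAD R4, [52]: R4=M[52]=20
after SHL R4, 3: R4=20<<3=160
after SHL R7, 3: R7=39<<3=312
STORE R4, [52] → M[52]=160
halt.

210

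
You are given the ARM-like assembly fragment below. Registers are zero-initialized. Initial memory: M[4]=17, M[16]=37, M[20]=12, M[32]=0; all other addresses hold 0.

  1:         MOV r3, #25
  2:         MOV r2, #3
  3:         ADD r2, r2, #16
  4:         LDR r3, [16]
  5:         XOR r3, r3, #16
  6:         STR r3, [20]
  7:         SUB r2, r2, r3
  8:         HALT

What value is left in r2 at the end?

r3=25
r2=3
r2=3+16=19
r3=M[16]=37
r3=37^16=53
STR r3, [20] → M[20]=53
r2=19-53=-34
halt.

-34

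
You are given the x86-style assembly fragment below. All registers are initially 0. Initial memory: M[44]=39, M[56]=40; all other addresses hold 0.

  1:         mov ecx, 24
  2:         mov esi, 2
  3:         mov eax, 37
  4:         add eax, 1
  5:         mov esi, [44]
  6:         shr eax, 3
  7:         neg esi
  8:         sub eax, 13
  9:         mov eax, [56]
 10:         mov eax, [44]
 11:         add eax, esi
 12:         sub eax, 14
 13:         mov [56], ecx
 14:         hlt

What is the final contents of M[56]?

after mov ecx, 24: ecx=24
after mov esi, 2: esi=2
after mov eax, 37: eax=37
after add eax, 1: eax=37+1=38
after mov esi, [44]: esi=M[44]=39
after shr eax, 3: eax=38>>3=4
after neg esi: esi=-(39)=-39
after sub eax, 13: eax=4-13=-9
after mov eax, [56]: eax=M[56]=40
after mov eax, [44]: eax=M[44]=39
after add eax, esi: eax=39+(-39)=0
after sub eax, 14: eax=0-14=-14
mov [56], ecx → M[56]=24
halt.

24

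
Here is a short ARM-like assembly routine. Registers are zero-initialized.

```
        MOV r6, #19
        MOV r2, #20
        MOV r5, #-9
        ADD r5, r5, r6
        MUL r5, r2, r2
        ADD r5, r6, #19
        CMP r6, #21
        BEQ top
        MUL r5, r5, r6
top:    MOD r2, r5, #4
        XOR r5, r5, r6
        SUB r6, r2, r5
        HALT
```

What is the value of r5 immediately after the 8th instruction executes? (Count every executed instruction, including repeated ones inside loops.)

38

r6=19
r2=20
r5=-9
r5=(-9)+19=10
r5=20*20=400
r5=19+19=38
CMP r6, #21  (cmp 19,21)
BEQ top: not taken
After step 8: r5 = 38.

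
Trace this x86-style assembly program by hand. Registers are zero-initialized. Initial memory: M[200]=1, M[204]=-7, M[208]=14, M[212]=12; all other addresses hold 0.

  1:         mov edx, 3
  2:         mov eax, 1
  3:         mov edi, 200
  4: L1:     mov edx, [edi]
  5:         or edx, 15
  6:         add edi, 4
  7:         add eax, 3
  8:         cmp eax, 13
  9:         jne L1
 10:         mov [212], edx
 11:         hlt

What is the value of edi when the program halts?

216

after mov edx, 3: edx=3
after mov eax, 1: eax=1
after mov edi, 200: edi=200
after mov edx, [edi]: edx=M[200]=1
after or edx, 15: edx=1|15=15
after add edi, 4: edi=200+4=204
after add eax, 3: eax=1+3=4
cmp eax, 13  (cmp 4,13)
jne L1: taken
after mov edx, [edi]: edx=M[204]=-7
after or edx, 15: edx=(-7)|15=-1
after add edi, 4: edi=204+4=208
after add eax, 3: eax=4+3=7
cmp eax, 13  (cmp 7,13)
jne L1: taken
after mov edx, [edi]: edx=M[208]=14
after or edx, 15: edx=14|15=15
after add edi, 4: edi=208+4=212
after add eax, 3: eax=7+3=10
cmp eax, 13  (cmp 10,13)
jne L1: taken
after mov edx, [edi]: edx=M[212]=12
after or edx, 15: edx=12|15=15
after add edi, 4: edi=212+4=216
after add eax, 3: eax=10+3=13
cmp eax, 13  (cmp 13,13)
jne L1: not taken
mov [212], edx → M[212]=15
halt.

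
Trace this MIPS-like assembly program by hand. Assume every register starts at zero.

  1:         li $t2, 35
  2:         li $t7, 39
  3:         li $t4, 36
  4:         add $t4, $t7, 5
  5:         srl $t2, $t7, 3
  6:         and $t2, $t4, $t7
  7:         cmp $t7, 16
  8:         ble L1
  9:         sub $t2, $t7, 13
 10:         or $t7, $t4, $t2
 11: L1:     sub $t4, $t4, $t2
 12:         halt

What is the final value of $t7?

62

after li $t2, 35: $t2=35
after li $t7, 39: $t7=39
after li $t4, 36: $t4=36
after add $t4, $t7, 5: $t4=39+5=44
after srl $t2, $t7, 3: $t2=39>>3=4
after and $t2, $t4, $t7: $t2=44&39=36
cmp $t7, 16  (cmp 39,16)
ble L1: not taken
after sub $t2, $t7, 13: $t2=39-13=26
after or $t7, $t4, $t2: $t7=44|26=62
after sub $t4, $t4, $t2: $t4=44-26=18
halt.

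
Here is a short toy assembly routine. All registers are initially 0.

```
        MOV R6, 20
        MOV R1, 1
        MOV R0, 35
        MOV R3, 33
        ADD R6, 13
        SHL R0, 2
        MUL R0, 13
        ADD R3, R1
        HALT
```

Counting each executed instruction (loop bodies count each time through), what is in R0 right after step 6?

140

after MOV R6, 20: R6=20
after MOV R1, 1: R1=1
after MOV R0, 35: R0=35
after MOV R3, 33: R3=33
after ADD R6, 13: R6=20+13=33
after SHL R0, 2: R0=35<<2=140
After step 6: R0 = 140.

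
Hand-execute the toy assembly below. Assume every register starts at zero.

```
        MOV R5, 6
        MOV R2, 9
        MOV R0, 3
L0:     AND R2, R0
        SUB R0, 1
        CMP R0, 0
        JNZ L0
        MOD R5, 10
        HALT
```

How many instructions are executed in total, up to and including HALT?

17

R5=6
R2=9
R0=3
R2=9&3=1
R0=3-1=2
CMP R0, 0  (cmp 2,0)
JNZ L0: taken
R2=1&2=0
R0=2-1=1
CMP R0, 0  (cmp 1,0)
JNZ L0: taken
R2=0&1=0
R0=1-1=0
CMP R0, 0  (cmp 0,0)
JNZ L0: not taken
R5=6%10=6
halt.
Total executed instructions: 17.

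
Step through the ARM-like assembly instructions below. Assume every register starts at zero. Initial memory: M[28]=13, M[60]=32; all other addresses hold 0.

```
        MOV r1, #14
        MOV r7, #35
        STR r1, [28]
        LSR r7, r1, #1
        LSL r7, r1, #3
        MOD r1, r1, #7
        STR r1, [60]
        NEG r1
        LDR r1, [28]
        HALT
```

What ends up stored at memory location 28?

r1=14
r7=35
STR r1, [28] → M[28]=14
r7=14>>1=7
r7=14<<3=112
r1=14%7=0
STR r1, [60] → M[60]=0
r1=-(0)=0
r1=M[28]=14
halt.

14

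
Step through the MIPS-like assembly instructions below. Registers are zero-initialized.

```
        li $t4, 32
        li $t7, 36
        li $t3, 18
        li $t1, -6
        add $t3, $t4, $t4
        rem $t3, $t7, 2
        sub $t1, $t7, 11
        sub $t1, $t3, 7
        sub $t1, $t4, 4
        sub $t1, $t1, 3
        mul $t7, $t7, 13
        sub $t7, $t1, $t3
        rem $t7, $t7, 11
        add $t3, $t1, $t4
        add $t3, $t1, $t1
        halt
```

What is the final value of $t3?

50

after li $t4, 32: $t4=32
after li $t7, 36: $t7=36
after li $t3, 18: $t3=18
after li $t1, -6: $t1=-6
after add $t3, $t4, $t4: $t3=32+32=64
after rem $t3, $t7, 2: $t3=36%2=0
after sub $t1, $t7, 11: $t1=36-11=25
after sub $t1, $t3, 7: $t1=0-7=-7
after sub $t1, $t4, 4: $t1=32-4=28
after sub $t1, $t1, 3: $t1=28-3=25
after mul $t7, $t7, 13: $t7=36*13=468
after sub $t7, $t1, $t3: $t7=25-0=25
after rem $t7, $t7, 11: $t7=25%11=3
after add $t3, $t1, $t4: $t3=25+32=57
after add $t3, $t1, $t1: $t3=25+25=50
halt.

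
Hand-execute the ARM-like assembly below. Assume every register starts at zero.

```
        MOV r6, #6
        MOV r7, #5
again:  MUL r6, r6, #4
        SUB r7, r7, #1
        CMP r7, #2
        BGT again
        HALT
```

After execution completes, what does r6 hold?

r6=6
r7=5
r6=6*4=24
r7=5-1=4
CMP r7, #2  (cmp 4,2)
BGT again: taken
r6=24*4=96
r7=4-1=3
CMP r7, #2  (cmp 3,2)
BGT again: taken
r6=96*4=384
r7=3-1=2
CMP r7, #2  (cmp 2,2)
BGT again: not taken
halt.

384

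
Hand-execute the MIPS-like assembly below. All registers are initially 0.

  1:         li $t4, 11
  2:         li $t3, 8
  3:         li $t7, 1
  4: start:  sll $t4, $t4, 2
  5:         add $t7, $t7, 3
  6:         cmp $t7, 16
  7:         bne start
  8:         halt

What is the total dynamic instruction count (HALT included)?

24

$t4=11
$t3=8
$t7=1
$t4=11<<2=44
$t7=1+3=4
cmp $t7, 16  (cmp 4,16)
bne start: taken
$t4=44<<2=176
$t7=4+3=7
cmp $t7, 16  (cmp 7,16)
bne start: taken
$t4=176<<2=704
$t7=7+3=10
cmp $t7, 16  (cmp 10,16)
bne start: taken
$t4=704<<2=2816
$t7=10+3=13
cmp $t7, 16  (cmp 13,16)
bne start: taken
$t4=2816<<2=11264
$t7=13+3=16
cmp $t7, 16  (cmp 16,16)
bne start: not taken
halt.
Total executed instructions: 24.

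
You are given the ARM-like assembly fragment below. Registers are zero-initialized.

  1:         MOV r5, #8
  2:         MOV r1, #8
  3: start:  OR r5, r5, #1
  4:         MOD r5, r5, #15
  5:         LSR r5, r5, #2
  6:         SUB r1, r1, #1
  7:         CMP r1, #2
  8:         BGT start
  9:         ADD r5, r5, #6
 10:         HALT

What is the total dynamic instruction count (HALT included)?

after MOV r5, #8: r5=8
after MOV r1, #8: r1=8
after OR r5, r5, #1: r5=8|1=9
after MOD r5, r5, #15: r5=9%15=9
after LSR r5, r5, #2: r5=9>>2=2
after SUB r1, r1, #1: r1=8-1=7
CMP r1, #2  (cmp 7,2)
BGT start: taken
after OR r5, r5, #1: r5=2|1=3
after MOD r5, r5, #15: r5=3%15=3
after LSR r5, r5, #2: r5=3>>2=0
after SUB r1, r1, #1: r1=7-1=6
CMP r1, #2  (cmp 6,2)
BGT start: taken
after OR r5, r5, #1: r5=0|1=1
after MOD r5, r5, #15: r5=1%15=1
after LSR r5, r5, #2: r5=1>>2=0
after SUB r1, r1, #1: r1=6-1=5
CMP r1, #2  (cmp 5,2)
BGT start: taken
after OR r5, r5, #1: r5=0|1=1
after MOD r5, r5, #15: r5=1%15=1
after LSR r5, r5, #2: r5=1>>2=0
after SUB r1, r1, #1: r1=5-1=4
CMP r1, #2  (cmp 4,2)
BGT start: taken
after OR r5, r5, #1: r5=0|1=1
after MOD r5, r5, #15: r5=1%15=1
after LSR r5, r5, #2: r5=1>>2=0
after SUB r1, r1, #1: r1=4-1=3
CMP r1, #2  (cmp 3,2)
BGT start: taken
after OR r5, r5, #1: r5=0|1=1
after MOD r5, r5, #15: r5=1%15=1
after LSR r5, r5, #2: r5=1>>2=0
after SUB r1, r1, #1: r1=3-1=2
CMP r1, #2  (cmp 2,2)
BGT start: not taken
after ADD r5, r5, #6: r5=0+6=6
halt.
Total executed instructions: 40.

40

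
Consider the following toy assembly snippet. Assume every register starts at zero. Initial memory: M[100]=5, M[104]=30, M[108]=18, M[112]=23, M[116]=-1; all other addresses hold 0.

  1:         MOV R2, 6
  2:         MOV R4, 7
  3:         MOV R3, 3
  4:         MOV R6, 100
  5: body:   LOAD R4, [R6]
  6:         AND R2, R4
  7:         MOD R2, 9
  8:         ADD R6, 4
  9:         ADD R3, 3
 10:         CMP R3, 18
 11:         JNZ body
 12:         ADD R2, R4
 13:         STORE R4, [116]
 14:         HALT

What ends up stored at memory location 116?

MOV R2, 6 → R2=6
MOV R4, 7 → R4=7
MOV R3, 3 → R3=3
MOV R6, 100 → R6=100
LOAD R4, [R6] → R4=M[100]=5
AND R2, R4 → R2=6&5=4
MOD R2, 9 → R2=4%9=4
ADD R6, 4 → R6=100+4=104
ADD R3, 3 → R3=3+3=6
CMP R3, 18  (cmp 6,18)
JNZ body: taken
LOAD R4, [R6] → R4=M[104]=30
AND R2, R4 → R2=4&30=4
MOD R2, 9 → R2=4%9=4
ADD R6, 4 → R6=104+4=108
ADD R3, 3 → R3=6+3=9
CMP R3, 18  (cmp 9,18)
JNZ body: taken
LOAD R4, [R6] → R4=M[108]=18
AND R2, R4 → R2=4&18=0
MOD R2, 9 → R2=0%9=0
ADD R6, 4 → R6=108+4=112
ADD R3, 3 → R3=9+3=12
CMP R3, 18  (cmp 12,18)
JNZ body: taken
LOAD R4, [R6] → R4=M[112]=23
AND R2, R4 → R2=0&23=0
MOD R2, 9 → R2=0%9=0
ADD R6, 4 → R6=112+4=116
ADD R3, 3 → R3=12+3=15
CMP R3, 18  (cmp 15,18)
JNZ body: taken
LOAD R4, [R6] → R4=M[116]=-1
AND R2, R4 → R2=0&(-1)=0
MOD R2, 9 → R2=0%9=0
ADD R6, 4 → R6=116+4=120
ADD R3, 3 → R3=15+3=18
CMP R3, 18  (cmp 18,18)
JNZ body: not taken
ADD R2, R4 → R2=0+(-1)=-1
STORE R4, [116] → M[116]=-1
halt.

-1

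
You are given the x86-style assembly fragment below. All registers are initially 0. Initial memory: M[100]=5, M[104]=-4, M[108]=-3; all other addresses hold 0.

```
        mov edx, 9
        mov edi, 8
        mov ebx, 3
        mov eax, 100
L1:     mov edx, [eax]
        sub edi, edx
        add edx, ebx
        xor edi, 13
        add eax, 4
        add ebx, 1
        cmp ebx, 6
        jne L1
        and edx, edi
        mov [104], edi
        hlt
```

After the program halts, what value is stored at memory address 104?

47

mov edx, 9 → edx=9
mov edi, 8 → edi=8
mov ebx, 3 → ebx=3
mov eax, 100 → eax=100
mov edx, [eax] → edx=M[100]=5
sub edi, edx → edi=8-5=3
add edx, ebx → edx=5+3=8
xor edi, 13 → edi=3^13=14
add eax, 4 → eax=100+4=104
add ebx, 1 → ebx=3+1=4
cmp ebx, 6  (cmp 4,6)
jne L1: taken
mov edx, [eax] → edx=M[104]=-4
sub edi, edx → edi=14-(-4)=18
add edx, ebx → edx=(-4)+4=0
xor edi, 13 → edi=18^13=31
add eax, 4 → eax=104+4=108
add ebx, 1 → ebx=4+1=5
cmp ebx, 6  (cmp 5,6)
jne L1: taken
mov edx, [eax] → edx=M[108]=-3
sub edi, edx → edi=31-(-3)=34
add edx, ebx → edx=(-3)+5=2
xor edi, 13 → edi=34^13=47
add eax, 4 → eax=108+4=112
add ebx, 1 → ebx=5+1=6
cmp ebx, 6  (cmp 6,6)
jne L1: not taken
and edx, edi → edx=2&47=2
mov [104], edi → M[104]=47
halt.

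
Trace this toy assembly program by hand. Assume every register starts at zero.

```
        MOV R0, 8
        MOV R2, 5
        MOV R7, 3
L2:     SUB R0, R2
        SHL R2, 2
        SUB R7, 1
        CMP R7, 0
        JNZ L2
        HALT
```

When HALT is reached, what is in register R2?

320

R0=8
R2=5
R7=3
R0=8-5=3
R2=5<<2=20
R7=3-1=2
CMP R7, 0  (cmp 2,0)
JNZ L2: taken
R0=3-20=-17
R2=20<<2=80
R7=2-1=1
CMP R7, 0  (cmp 1,0)
JNZ L2: taken
R0=(-17)-80=-97
R2=80<<2=320
R7=1-1=0
CMP R7, 0  (cmp 0,0)
JNZ L2: not taken
halt.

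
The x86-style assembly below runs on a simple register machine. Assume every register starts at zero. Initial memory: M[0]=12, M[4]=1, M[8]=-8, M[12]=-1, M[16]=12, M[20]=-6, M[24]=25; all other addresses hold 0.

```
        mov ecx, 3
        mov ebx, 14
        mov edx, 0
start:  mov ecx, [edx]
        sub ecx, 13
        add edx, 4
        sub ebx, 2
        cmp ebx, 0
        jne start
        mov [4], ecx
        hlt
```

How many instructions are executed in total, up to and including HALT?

47

mov ecx, 3 → ecx=3
mov ebx, 14 → ebx=14
mov edx, 0 → edx=0
mov ecx, [edx] → ecx=M[0]=12
sub ecx, 13 → ecx=12-13=-1
add edx, 4 → edx=0+4=4
sub ebx, 2 → ebx=14-2=12
cmp ebx, 0  (cmp 12,0)
jne start: taken
mov ecx, [edx] → ecx=M[4]=1
sub ecx, 13 → ecx=1-13=-12
add edx, 4 → edx=4+4=8
sub ebx, 2 → ebx=12-2=10
cmp ebx, 0  (cmp 10,0)
jne start: taken
mov ecx, [edx] → ecx=M[8]=-8
sub ecx, 13 → ecx=(-8)-13=-21
add edx, 4 → edx=8+4=12
sub ebx, 2 → ebx=10-2=8
cmp ebx, 0  (cmp 8,0)
jne start: taken
mov ecx, [edx] → ecx=M[12]=-1
sub ecx, 13 → ecx=(-1)-13=-14
add edx, 4 → edx=12+4=16
sub ebx, 2 → ebx=8-2=6
cmp ebx, 0  (cmp 6,0)
jne start: taken
mov ecx, [edx] → ecx=M[16]=12
sub ecx, 13 → ecx=12-13=-1
add edx, 4 → edx=16+4=20
sub ebx, 2 → ebx=6-2=4
cmp ebx, 0  (cmp 4,0)
jne start: taken
mov ecx, [edx] → ecx=M[20]=-6
sub ecx, 13 → ecx=(-6)-13=-19
add edx, 4 → edx=20+4=24
sub ebx, 2 → ebx=4-2=2
cmp ebx, 0  (cmp 2,0)
jne start: taken
mov ecx, [edx] → ecx=M[24]=25
sub ecx, 13 → ecx=25-13=12
add edx, 4 → edx=24+4=28
sub ebx, 2 → ebx=2-2=0
cmp ebx, 0  (cmp 0,0)
jne start: not taken
mov [4], ecx → M[4]=12
halt.
Total executed instructions: 47.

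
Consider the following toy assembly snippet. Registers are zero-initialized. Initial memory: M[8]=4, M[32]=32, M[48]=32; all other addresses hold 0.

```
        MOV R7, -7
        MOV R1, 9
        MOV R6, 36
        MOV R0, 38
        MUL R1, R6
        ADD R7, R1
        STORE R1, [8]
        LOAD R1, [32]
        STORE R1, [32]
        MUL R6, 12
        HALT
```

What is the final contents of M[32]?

32

R7=-7
R1=9
R6=36
R0=38
R1=9*36=324
R7=(-7)+324=317
STORE R1, [8] → M[8]=324
R1=M[32]=32
STORE R1, [32] → M[32]=32
R6=36*12=432
halt.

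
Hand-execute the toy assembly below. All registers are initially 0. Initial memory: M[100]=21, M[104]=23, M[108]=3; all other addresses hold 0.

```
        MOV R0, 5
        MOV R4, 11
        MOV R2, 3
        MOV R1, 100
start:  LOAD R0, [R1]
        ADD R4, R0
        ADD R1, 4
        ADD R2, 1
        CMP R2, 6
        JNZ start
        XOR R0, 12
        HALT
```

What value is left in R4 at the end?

R0=5
R4=11
R2=3
R1=100
R0=M[100]=21
R4=11+21=32
R1=100+4=104
R2=3+1=4
CMP R2, 6  (cmp 4,6)
JNZ start: taken
R0=M[104]=23
R4=32+23=55
R1=104+4=108
R2=4+1=5
CMP R2, 6  (cmp 5,6)
JNZ start: taken
R0=M[108]=3
R4=55+3=58
R1=108+4=112
R2=5+1=6
CMP R2, 6  (cmp 6,6)
JNZ start: not taken
R0=3^12=15
halt.

58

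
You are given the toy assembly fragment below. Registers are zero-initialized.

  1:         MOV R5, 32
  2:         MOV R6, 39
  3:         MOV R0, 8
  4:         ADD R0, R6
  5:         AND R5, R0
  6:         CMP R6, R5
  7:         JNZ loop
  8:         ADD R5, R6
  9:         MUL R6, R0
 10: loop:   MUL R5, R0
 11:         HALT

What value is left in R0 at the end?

R5=32
R6=39
R0=8
R0=8+39=47
R5=32&47=32
CMP R6, R5  (cmp 39,32)
JNZ loop: taken
R5=32*47=1504
halt.

47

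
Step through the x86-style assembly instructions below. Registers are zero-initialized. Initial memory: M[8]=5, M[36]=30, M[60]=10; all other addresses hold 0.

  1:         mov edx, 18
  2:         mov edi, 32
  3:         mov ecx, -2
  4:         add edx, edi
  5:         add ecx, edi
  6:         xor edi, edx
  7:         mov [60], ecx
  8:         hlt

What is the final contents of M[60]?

mov edx, 18 → edx=18
mov edi, 32 → edi=32
mov ecx, -2 → ecx=-2
add edx, edi → edx=18+32=50
add ecx, edi → ecx=(-2)+32=30
xor edi, edx → edi=32^50=18
mov [60], ecx → M[60]=30
halt.

30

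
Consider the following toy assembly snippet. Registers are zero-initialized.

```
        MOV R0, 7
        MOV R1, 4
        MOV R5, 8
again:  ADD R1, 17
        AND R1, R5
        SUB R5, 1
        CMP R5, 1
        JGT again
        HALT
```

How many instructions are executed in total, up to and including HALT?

R0=7
R1=4
R5=8
R1=4+17=21
R1=21&8=0
R5=8-1=7
CMP R5, 1  (cmp 7,1)
JGT again: taken
R1=0+17=17
R1=17&7=1
R5=7-1=6
CMP R5, 1  (cmp 6,1)
JGT again: taken
R1=1+17=18
R1=18&6=2
R5=6-1=5
CMP R5, 1  (cmp 5,1)
JGT again: taken
R1=2+17=19
R1=19&5=1
R5=5-1=4
CMP R5, 1  (cmp 4,1)
JGT again: taken
R1=1+17=18
R1=18&4=0
R5=4-1=3
CMP R5, 1  (cmp 3,1)
JGT again: taken
R1=0+17=17
R1=17&3=1
R5=3-1=2
CMP R5, 1  (cmp 2,1)
JGT again: taken
R1=1+17=18
R1=18&2=2
R5=2-1=1
CMP R5, 1  (cmp 1,1)
JGT again: not taken
halt.
Total executed instructions: 39.

39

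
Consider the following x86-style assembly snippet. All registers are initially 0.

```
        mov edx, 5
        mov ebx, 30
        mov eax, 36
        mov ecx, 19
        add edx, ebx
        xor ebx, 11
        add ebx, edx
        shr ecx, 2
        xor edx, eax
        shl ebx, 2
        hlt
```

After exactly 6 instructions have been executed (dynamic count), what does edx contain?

after mov edx, 5: edx=5
after mov ebx, 30: ebx=30
after mov eax, 36: eax=36
after mov ecx, 19: ecx=19
after add edx, ebx: edx=5+30=35
after xor ebx, 11: ebx=30^11=21
After step 6: edx = 35.

35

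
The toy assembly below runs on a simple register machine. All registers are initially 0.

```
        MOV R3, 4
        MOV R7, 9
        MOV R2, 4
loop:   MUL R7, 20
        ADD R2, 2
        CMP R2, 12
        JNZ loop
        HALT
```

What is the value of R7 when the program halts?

MOV R3, 4 → R3=4
MOV R7, 9 → R7=9
MOV R2, 4 → R2=4
MUL R7, 20 → R7=9*20=180
ADD R2, 2 → R2=4+2=6
CMP R2, 12  (cmp 6,12)
JNZ loop: taken
MUL R7, 20 → R7=180*20=3600
ADD R2, 2 → R2=6+2=8
CMP R2, 12  (cmp 8,12)
JNZ loop: taken
MUL R7, 20 → R7=3600*20=72000
ADD R2, 2 → R2=8+2=10
CMP R2, 12  (cmp 10,12)
JNZ loop: taken
MUL R7, 20 → R7=72000*20=1440000
ADD R2, 2 → R2=10+2=12
CMP R2, 12  (cmp 12,12)
JNZ loop: not taken
halt.

1440000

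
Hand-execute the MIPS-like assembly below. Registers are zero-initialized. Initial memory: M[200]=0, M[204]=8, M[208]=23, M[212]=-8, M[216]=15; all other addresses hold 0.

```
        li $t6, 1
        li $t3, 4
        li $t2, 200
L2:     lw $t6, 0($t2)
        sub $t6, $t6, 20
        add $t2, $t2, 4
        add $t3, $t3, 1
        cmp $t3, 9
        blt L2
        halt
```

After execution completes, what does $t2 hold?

220

li $t6, 1 → $t6=1
li $t3, 4 → $t3=4
li $t2, 200 → $t2=200
lw $t6, 0($t2) → $t6=M[200]=0
sub $t6, $t6, 20 → $t6=0-20=-20
add $t2, $t2, 4 → $t2=200+4=204
add $t3, $t3, 1 → $t3=4+1=5
cmp $t3, 9  (cmp 5,9)
blt L2: taken
lw $t6, 0($t2) → $t6=M[204]=8
sub $t6, $t6, 20 → $t6=8-20=-12
add $t2, $t2, 4 → $t2=204+4=208
add $t3, $t3, 1 → $t3=5+1=6
cmp $t3, 9  (cmp 6,9)
blt L2: taken
lw $t6, 0($t2) → $t6=M[208]=23
sub $t6, $t6, 20 → $t6=23-20=3
add $t2, $t2, 4 → $t2=208+4=212
add $t3, $t3, 1 → $t3=6+1=7
cmp $t3, 9  (cmp 7,9)
blt L2: taken
lw $t6, 0($t2) → $t6=M[212]=-8
sub $t6, $t6, 20 → $t6=(-8)-20=-28
add $t2, $t2, 4 → $t2=212+4=216
add $t3, $t3, 1 → $t3=7+1=8
cmp $t3, 9  (cmp 8,9)
blt L2: taken
lw $t6, 0($t2) → $t6=M[216]=15
sub $t6, $t6, 20 → $t6=15-20=-5
add $t2, $t2, 4 → $t2=216+4=220
add $t3, $t3, 1 → $t3=8+1=9
cmp $t3, 9  (cmp 9,9)
blt L2: not taken
halt.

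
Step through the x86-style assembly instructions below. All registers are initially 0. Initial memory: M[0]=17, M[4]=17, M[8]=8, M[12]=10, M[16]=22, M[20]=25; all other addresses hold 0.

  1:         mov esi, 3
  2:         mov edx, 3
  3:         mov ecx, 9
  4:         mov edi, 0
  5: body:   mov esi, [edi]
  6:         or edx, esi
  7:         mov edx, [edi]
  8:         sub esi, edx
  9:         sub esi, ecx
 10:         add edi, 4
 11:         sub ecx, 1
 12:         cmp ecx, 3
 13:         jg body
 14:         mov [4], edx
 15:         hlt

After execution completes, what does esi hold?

-4

after mov esi, 3: esi=3
after mov edx, 3: edx=3
after mov ecx, 9: ecx=9
after mov edi, 0: edi=0
after mov esi, [edi]: esi=M[0]=17
after or edx, esi: edx=3|17=19
after mov edx, [edi]: edx=M[0]=17
after sub esi, edx: esi=17-17=0
after sub esi, ecx: esi=0-9=-9
after add edi, 4: edi=0+4=4
after sub ecx, 1: ecx=9-1=8
cmp ecx, 3  (cmp 8,3)
jg body: taken
after mov esi, [edi]: esi=M[4]=17
after or edx, esi: edx=17|17=17
after mov edx, [edi]: edx=M[4]=17
after sub esi, edx: esi=17-17=0
after sub esi, ecx: esi=0-8=-8
after add edi, 4: edi=4+4=8
after sub ecx, 1: ecx=8-1=7
cmp ecx, 3  (cmp 7,3)
jg body: taken
after mov esi, [edi]: esi=M[8]=8
after or edx, esi: edx=17|8=25
after mov edx, [edi]: edx=M[8]=8
after sub esi, edx: esi=8-8=0
after sub esi, ecx: esi=0-7=-7
after add edi, 4: edi=8+4=12
after sub ecx, 1: ecx=7-1=6
cmp ecx, 3  (cmp 6,3)
jg body: taken
after mov esi, [edi]: esi=M[12]=10
after or edx, esi: edx=8|10=10
after mov edx, [edi]: edx=M[12]=10
after sub esi, edx: esi=10-10=0
after sub esi, ecx: esi=0-6=-6
after add edi, 4: edi=12+4=16
after sub ecx, 1: ecx=6-1=5
cmp ecx, 3  (cmp 5,3)
jg body: taken
after mov esi, [edi]: esi=M[16]=22
after or edx, esi: edx=10|22=30
after mov edx, [edi]: edx=M[16]=22
after sub esi, edx: esi=22-22=0
after sub esi, ecx: esi=0-5=-5
after add edi, 4: edi=16+4=20
after sub ecx, 1: ecx=5-1=4
cmp ecx, 3  (cmp 4,3)
jg body: taken
after mov esi, [edi]: esi=M[20]=25
after or edx, esi: edx=22|25=31
after mov edx, [edi]: edx=M[20]=25
after sub esi, edx: esi=25-25=0
after sub esi, ecx: esi=0-4=-4
after add edi, 4: edi=20+4=24
after sub ecx, 1: ecx=4-1=3
cmp ecx, 3  (cmp 3,3)
jg body: not taken
mov [4], edx → M[4]=25
halt.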